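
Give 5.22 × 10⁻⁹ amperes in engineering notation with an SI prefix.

= 5.22 × 10⁻⁹ amperes; 10⁻⁹ is nano.

5.22 nanoamperes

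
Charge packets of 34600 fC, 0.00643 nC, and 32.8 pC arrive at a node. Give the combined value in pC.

73.83 pC

In pC:
  34600 fC = 34600e-3 pC = 34.6
  0.00643 nC = 0.00643e3 pC = 6.43
  32.8 pC → 32.8
Sum: 34.6 + 6.43 + 32.8 = 73.83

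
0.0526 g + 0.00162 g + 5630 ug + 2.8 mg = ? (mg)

62.65 mg

In mg:
  0.0526 g = 0.0526 × 10^3 mg = 52.6
  0.00162 g = 0.00162 × 10^3 mg = 1.62
  5630 ug = 5630 × 10^-3 mg = 5.63
  2.8 mg → 2.8
Sum: 52.6 + 1.62 + 5.63 + 2.8 = 62.65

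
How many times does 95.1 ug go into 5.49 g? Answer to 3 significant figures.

57700

(5.49) / (95.1 × 10⁻⁶) = 0.05773 × 10⁶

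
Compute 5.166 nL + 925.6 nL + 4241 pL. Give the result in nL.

In nL:
  5.166 nL → 5.166
  925.6 nL → 925.6
  4241 pL = 4241e-3 nL = 4.241
Sum: 5.166 + 925.6 + 4.241 = 935.007

935.007 nL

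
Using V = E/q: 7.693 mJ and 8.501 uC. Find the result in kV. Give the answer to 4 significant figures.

(7.693e-3) / (8.501e-6) = 0.904952e3 V

0.9050 kV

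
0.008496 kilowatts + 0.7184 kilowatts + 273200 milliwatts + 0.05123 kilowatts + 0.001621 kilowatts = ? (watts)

1052.947 watts

In watts:
  0.008496 kilowatts = 0.008496 × 10^3 watts = 8.496
  0.7184 kilowatts = 0.7184 × 10^3 watts = 718.4
  273200 milliwatts = 273200 × 10^-3 watts = 273.2
  0.05123 kilowatts = 0.05123 × 10^3 watts = 51.23
  0.001621 kilowatts = 0.001621 × 10^3 watts = 1.621
Sum: 8.496 + 718.4 + 273.2 + 51.23 + 1.621 = 1052.947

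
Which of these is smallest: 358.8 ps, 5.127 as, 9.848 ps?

5.127 as

358.8 ps = 0.0000000003588 s
5.127 as = 0.000000000000000005127 s
9.848 ps = 0.000000000009848 s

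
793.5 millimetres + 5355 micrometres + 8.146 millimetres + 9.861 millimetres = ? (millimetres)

816.862 millimetres

In millimetres:
  793.5 millimetres → 793.5
  5355 micrometres = 5355 × 10⁻³ millimetres = 5.355
  8.146 millimetres → 8.146
  9.861 millimetres → 9.861
Sum: 793.5 + 5.355 + 8.146 + 9.861 = 816.862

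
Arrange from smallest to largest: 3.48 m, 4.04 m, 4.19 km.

3.48 m < 4.04 m < 4.19 km

3.48 m = 3.48 m
4.04 m = 4.04 m
4.19 km = 4190 m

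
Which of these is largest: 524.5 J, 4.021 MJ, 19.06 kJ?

524.5 J = 524.5 J
4.021 MJ = 4021000 J
19.06 kJ = 19060 J

4.021 MJ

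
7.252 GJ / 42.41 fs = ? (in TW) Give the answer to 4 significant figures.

(7.252 × 10^9) / (42.41 × 10^-15) = 0.170997 × 10^24 W

171000000000 TW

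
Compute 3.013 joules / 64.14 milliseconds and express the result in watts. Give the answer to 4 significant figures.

(3.013) / (64.14 × 10⁻³) = 0.0469754 × 10³ W

46.98 watts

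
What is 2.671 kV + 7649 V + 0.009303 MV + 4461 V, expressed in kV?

In kV:
  2.671 kV → 2.671
  7649 V = 7649 × 10⁻³ kV = 7.649
  0.009303 MV = 0.009303 × 10³ kV = 9.303
  4461 V = 4461 × 10⁻³ kV = 4.461
Sum: 2.671 + 7.649 + 9.303 + 4.461 = 24.084

24.084 kV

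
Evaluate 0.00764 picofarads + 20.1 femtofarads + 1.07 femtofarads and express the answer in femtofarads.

28.81 femtofarads

In femtofarads:
  0.00764 picofarads = 0.00764 × 10³ femtofarads = 7.64
  20.1 femtofarads → 20.1
  1.07 femtofarads → 1.07
Sum: 7.64 + 20.1 + 1.07 = 28.81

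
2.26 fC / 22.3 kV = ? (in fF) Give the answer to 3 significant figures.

0.000101 fF

(2.26 × 10⁻¹⁵) / (22.3 × 10³) = 0.10135 × 10⁻¹⁸ F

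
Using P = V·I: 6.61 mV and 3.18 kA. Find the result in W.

21.0198 W

6.61 × 10⁻³ × 3.18 × 10³ = 21.0198 W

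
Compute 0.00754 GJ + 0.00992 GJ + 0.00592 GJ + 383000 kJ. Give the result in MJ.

In MJ:
  0.00754 GJ = 0.00754 × 10³ MJ = 7.54
  0.00992 GJ = 0.00992 × 10³ MJ = 9.92
  0.00592 GJ = 0.00592 × 10³ MJ = 5.92
  383000 kJ = 383000 × 10⁻³ MJ = 383
Sum: 7.54 + 9.92 + 5.92 + 383 = 406.38

406.38 MJ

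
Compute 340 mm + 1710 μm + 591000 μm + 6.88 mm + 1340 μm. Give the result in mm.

940.93 mm

In mm:
  340 mm → 340
  1710 μm = 1710 × 10⁻³ mm = 1.71
  591000 μm = 591000 × 10⁻³ mm = 591
  6.88 mm → 6.88
  1340 μm = 1340 × 10⁻³ mm = 1.34
Sum: 340 + 1.71 + 591 + 6.88 + 1.34 = 940.93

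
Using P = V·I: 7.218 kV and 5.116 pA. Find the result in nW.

7.218e3 × 5.116e-12 = 36.927288e-9 W

36.927288 nW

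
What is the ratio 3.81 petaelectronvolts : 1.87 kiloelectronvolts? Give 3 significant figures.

2040000000000

(3.81 × 10^15) / (1.87 × 10^3) = 2.037 × 10^12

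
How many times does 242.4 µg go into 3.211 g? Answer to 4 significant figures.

13250

(3.211) / (242.4 × 10⁻⁶) = 0.013247 × 10⁶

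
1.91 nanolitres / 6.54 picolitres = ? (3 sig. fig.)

(1.91e-9) / (6.54e-12) = 0.292e3

292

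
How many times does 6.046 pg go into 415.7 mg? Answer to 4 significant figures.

(415.7e-3) / (6.046e-12) = 68.756e9

68760000000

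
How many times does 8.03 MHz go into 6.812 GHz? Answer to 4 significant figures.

(6.812 × 10^9) / (8.03 × 10^6) = 0.84832 × 10^3

848.3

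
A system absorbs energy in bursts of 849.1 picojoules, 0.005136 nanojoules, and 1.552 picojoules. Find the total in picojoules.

In picojoules:
  849.1 picojoules → 849.1
  0.005136 nanojoules = 0.005136 × 10³ picojoules = 5.136
  1.552 picojoules → 1.552
Sum: 849.1 + 5.136 + 1.552 = 855.788

855.788 picojoules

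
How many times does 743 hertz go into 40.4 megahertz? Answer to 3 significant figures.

(40.4 × 10^6) / (743) = 0.05437 × 10^6

54400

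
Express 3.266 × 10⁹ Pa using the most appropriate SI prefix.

= 3.266 × 10⁹ Pa; 10⁹ is giga.

3.266 GPa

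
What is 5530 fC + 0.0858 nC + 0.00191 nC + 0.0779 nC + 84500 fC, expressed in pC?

In pC:
  5530 fC = 5530 × 10^-3 pC = 5.53
  0.0858 nC = 0.0858 × 10^3 pC = 85.8
  0.00191 nC = 0.00191 × 10^3 pC = 1.91
  0.0779 nC = 0.0779 × 10^3 pC = 77.9
  84500 fC = 84500 × 10^-3 pC = 84.5
Sum: 5.53 + 85.8 + 1.91 + 77.9 + 84.5 = 255.64

255.64 pC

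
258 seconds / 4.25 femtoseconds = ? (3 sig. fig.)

(258) / (4.25e-15) = 60.71e15

60700000000000000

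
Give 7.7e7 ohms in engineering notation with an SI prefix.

77 megaohms

= 77e6 ohms; 1e6 is mega.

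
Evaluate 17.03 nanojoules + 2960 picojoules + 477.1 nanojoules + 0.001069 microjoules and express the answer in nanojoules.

In nanojoules:
  17.03 nanojoules → 17.03
  2960 picojoules = 2960 × 10⁻³ nanojoules = 2.96
  477.1 nanojoules → 477.1
  0.001069 microjoules = 0.001069 × 10³ nanojoules = 1.069
Sum: 17.03 + 2.96 + 477.1 + 1.069 = 498.159

498.159 nanojoules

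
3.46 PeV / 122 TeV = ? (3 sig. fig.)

28.4

(3.46 × 10^15) / (122 × 10^12) = 0.02836 × 10^3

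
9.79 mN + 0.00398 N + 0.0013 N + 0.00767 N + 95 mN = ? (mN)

117.74 mN

In mN:
  9.79 mN → 9.79
  0.00398 N = 0.00398 × 10³ mN = 3.98
  0.0013 N = 0.0013 × 10³ mN = 1.3
  0.00767 N = 0.00767 × 10³ mN = 7.67
  95 mN → 95
Sum: 9.79 + 3.98 + 1.3 + 7.67 + 95 = 117.74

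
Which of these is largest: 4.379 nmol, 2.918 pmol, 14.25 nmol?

4.379 nmol = 0.000000004379 mol
2.918 pmol = 0.000000000002918 mol
14.25 nmol = 0.00000001425 mol

14.25 nmol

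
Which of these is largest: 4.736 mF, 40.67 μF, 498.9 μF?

4.736 mF = 0.004736 F
40.67 μF = 0.00004067 F
498.9 μF = 0.0004989 F

4.736 mF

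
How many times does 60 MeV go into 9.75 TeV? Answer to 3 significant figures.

162000

(9.75 × 10^12) / (60 × 10^6) = 0.1625 × 10^6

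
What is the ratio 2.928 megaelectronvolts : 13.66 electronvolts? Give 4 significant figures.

(2.928 × 10^6) / (13.66) = 0.21435 × 10^6

214300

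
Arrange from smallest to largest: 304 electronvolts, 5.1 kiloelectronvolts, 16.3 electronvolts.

16.3 electronvolts < 304 electronvolts < 5.1 kiloelectronvolts

304 electronvolts = 304 electronvolts
5.1 kiloelectronvolts = 5100 electronvolts
16.3 electronvolts = 16.3 electronvolts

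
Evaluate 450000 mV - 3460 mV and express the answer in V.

446.54 V

In V:
  450000 mV = 450000 × 10^-3 V = 450
  3460 mV = 3460 × 10^-3 V = 3.46
Difference: 450 - 3.46 = 446.54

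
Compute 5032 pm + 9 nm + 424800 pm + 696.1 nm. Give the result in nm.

In nm:
  5032 pm = 5032e-3 nm = 5.032
  9 nm → 9
  424800 pm = 424800e-3 nm = 424.8
  696.1 nm → 696.1
Sum: 5.032 + 9 + 424.8 + 696.1 = 1134.932

1134.932 nm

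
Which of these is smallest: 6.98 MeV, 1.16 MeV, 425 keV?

425 keV

6.98 MeV = 6980000 eV
1.16 MeV = 1160000 eV
425 keV = 425000 eV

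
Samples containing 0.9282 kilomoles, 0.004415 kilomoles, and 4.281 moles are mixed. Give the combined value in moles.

936.896 moles

In moles:
  0.9282 kilomoles = 0.9282 × 10³ moles = 928.2
  0.004415 kilomoles = 0.004415 × 10³ moles = 4.415
  4.281 moles → 4.281
Sum: 928.2 + 4.415 + 4.281 = 936.896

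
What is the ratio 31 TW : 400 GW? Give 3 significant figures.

(31 × 10^12) / (400 × 10^9) = 0.0775 × 10^3

77.5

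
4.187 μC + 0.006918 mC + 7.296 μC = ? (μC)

18.401 μC

In μC:
  4.187 μC → 4.187
  0.006918 mC = 0.006918 × 10³ μC = 6.918
  7.296 μC → 7.296
Sum: 4.187 + 6.918 + 7.296 = 18.401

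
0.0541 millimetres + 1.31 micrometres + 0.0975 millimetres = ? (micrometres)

In micrometres:
  0.0541 millimetres = 0.0541e3 micrometres = 54.1
  1.31 micrometres → 1.31
  0.0975 millimetres = 0.0975e3 micrometres = 97.5
Sum: 54.1 + 1.31 + 97.5 = 152.91

152.91 micrometres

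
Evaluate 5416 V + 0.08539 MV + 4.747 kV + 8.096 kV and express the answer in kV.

In kV:
  5416 V = 5416 × 10^-3 kV = 5.416
  0.08539 MV = 0.08539 × 10^3 kV = 85.39
  4.747 kV → 4.747
  8.096 kV → 8.096
Sum: 5.416 + 85.39 + 4.747 + 8.096 = 103.649

103.649 kV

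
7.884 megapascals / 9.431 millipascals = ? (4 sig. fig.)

836000000

(7.884 × 10^6) / (9.431 × 10^-3) = 0.83597 × 10^9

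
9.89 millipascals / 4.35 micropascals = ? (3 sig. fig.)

2270

(9.89e-3) / (4.35e-6) = 2.274e3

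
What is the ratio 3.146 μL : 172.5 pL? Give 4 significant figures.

(3.146 × 10^-6) / (172.5 × 10^-12) = 0.018238 × 10^6

18240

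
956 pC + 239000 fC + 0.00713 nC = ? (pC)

1202.13 pC

In pC:
  956 pC → 956
  239000 fC = 239000 × 10^-3 pC = 239
  0.00713 nC = 0.00713 × 10^3 pC = 7.13
Sum: 956 + 239 + 7.13 = 1202.13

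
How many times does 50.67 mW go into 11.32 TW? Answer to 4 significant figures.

223400000000000

(11.32e12) / (50.67e-3) = 0.22341e15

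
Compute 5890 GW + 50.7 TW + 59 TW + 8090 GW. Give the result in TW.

123.68 TW

In TW:
  5890 GW = 5890 × 10^-3 TW = 5.89
  50.7 TW → 50.7
  59 TW → 59
  8090 GW = 8090 × 10^-3 TW = 8.09
Sum: 5.89 + 50.7 + 59 + 8.09 = 123.68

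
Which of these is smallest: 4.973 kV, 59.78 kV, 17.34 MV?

4.973 kV = 4973 V
59.78 kV = 59780 V
17.34 MV = 17340000 V

4.973 kV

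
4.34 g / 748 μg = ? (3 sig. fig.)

5800

(4.34) / (748e-6) = 0.005802e6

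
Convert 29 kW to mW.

kilo = 1e3, milli = 1e-3; factor is 1e6.
29 × 1e6 = 29000000

29000000 mW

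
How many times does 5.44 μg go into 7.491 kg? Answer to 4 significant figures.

(7.491e3) / (5.44e-6) = 1.377e9

1377000000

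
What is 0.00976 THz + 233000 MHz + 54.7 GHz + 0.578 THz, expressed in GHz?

In GHz:
  0.00976 THz = 0.00976 × 10^3 GHz = 9.76
  233000 MHz = 233000 × 10^-3 GHz = 233
  54.7 GHz → 54.7
  0.578 THz = 0.578 × 10^3 GHz = 578
Sum: 9.76 + 233 + 54.7 + 578 = 875.46

875.46 GHz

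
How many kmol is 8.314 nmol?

0.000000000008314 kmol

nano = 10^-9, kilo = 10^3; factor is 10^-12.
8.314 × 10^-12 = 0.000000000008314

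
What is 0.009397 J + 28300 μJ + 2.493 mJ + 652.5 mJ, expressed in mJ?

692.69 mJ

In mJ:
  0.009397 J = 0.009397 × 10^3 mJ = 9.397
  28300 μJ = 28300 × 10^-3 mJ = 28.3
  2.493 mJ → 2.493
  652.5 mJ → 652.5
Sum: 9.397 + 28.3 + 2.493 + 652.5 = 692.69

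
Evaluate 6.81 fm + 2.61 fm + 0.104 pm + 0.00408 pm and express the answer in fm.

117.5 fm

In fm:
  6.81 fm → 6.81
  2.61 fm → 2.61
  0.104 pm = 0.104 × 10^3 fm = 104
  0.00408 pm = 0.00408 × 10^3 fm = 4.08
Sum: 6.81 + 2.61 + 104 + 4.08 = 117.5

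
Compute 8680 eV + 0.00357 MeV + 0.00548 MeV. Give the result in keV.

17.73 keV

In keV:
  8680 eV = 8680 × 10⁻³ keV = 8.68
  0.00357 MeV = 0.00357 × 10³ keV = 3.57
  0.00548 MeV = 0.00548 × 10³ keV = 5.48
Sum: 8.68 + 3.57 + 5.48 = 17.73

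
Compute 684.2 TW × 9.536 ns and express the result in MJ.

684.2e12 × 9.536e-9 = 6524.5312e3 J

6.5245312 MJ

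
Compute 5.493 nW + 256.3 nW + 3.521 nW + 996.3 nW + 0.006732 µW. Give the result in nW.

1268.346 nW

In nW:
  5.493 nW → 5.493
  256.3 nW → 256.3
  3.521 nW → 3.521
  996.3 nW → 996.3
  0.006732 µW = 0.006732e3 nW = 6.732
Sum: 5.493 + 256.3 + 3.521 + 996.3 + 6.732 = 1268.346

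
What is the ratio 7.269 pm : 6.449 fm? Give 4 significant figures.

(7.269 × 10^-12) / (6.449 × 10^-15) = 1.1272 × 10^3

1127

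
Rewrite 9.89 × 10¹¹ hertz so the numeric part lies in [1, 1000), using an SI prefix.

= 989 × 10⁹ hertz; 10⁹ is giga.

989 gigahertz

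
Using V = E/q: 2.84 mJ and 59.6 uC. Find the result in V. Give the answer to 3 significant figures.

(2.84 × 10⁻³) / (59.6 × 10⁻⁶) = 0.047651 × 10³ V

47.7 V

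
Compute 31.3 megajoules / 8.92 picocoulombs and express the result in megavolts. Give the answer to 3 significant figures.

(31.3 × 10⁶) / (8.92 × 10⁻¹²) = 3.509 × 10¹⁸ V

3510000000000 megavolts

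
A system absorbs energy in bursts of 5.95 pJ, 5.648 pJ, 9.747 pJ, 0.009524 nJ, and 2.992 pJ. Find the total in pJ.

33.861 pJ

In pJ:
  5.95 pJ → 5.95
  5.648 pJ → 5.648
  9.747 pJ → 9.747
  0.009524 nJ = 0.009524 × 10^3 pJ = 9.524
  2.992 pJ → 2.992
Sum: 5.95 + 5.648 + 9.747 + 9.524 + 2.992 = 33.861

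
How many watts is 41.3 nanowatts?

nano = 1e-9, (no prefix) = 1e0; factor is 1e-9.
41.3 × 1e-9 = 0.0000000413

0.0000000413 watts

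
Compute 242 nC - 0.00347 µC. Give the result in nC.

In nC:
  242 nC → 242
  0.00347 µC = 0.00347 × 10^3 nC = 3.47
Difference: 242 - 3.47 = 238.53

238.53 nC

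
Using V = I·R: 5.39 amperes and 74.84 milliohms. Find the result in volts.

5.39 × 74.84 × 10^-3 = 403.3876 × 10^-3 V

0.4033876 volts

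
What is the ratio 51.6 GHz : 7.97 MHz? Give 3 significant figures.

6470

(51.6 × 10⁹) / (7.97 × 10⁶) = 6.474 × 10³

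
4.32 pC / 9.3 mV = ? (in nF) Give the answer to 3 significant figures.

0.465 nF

(4.32 × 10^-12) / (9.3 × 10^-3) = 0.46452 × 10^-9 F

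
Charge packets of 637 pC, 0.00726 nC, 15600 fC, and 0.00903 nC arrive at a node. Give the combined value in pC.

668.89 pC

In pC:
  637 pC → 637
  0.00726 nC = 0.00726 × 10^3 pC = 7.26
  15600 fC = 15600 × 10^-3 pC = 15.6
  0.00903 nC = 0.00903 × 10^3 pC = 9.03
Sum: 637 + 7.26 + 15.6 + 9.03 = 668.89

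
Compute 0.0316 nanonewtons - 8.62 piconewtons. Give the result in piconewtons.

In piconewtons:
  0.0316 nanonewtons = 0.0316 × 10^3 piconewtons = 31.6
  8.62 piconewtons → 8.62
Difference: 31.6 - 8.62 = 22.98

22.98 piconewtons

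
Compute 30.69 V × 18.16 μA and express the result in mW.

30.69 × 18.16e-6 = 557.3304e-6 W

0.5573304 mW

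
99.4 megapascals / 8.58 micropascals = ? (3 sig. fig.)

(99.4 × 10^6) / (8.58 × 10^-6) = 11.59 × 10^12

11600000000000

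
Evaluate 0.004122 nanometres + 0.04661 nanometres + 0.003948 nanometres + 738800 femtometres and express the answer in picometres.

793.48 picometres

In picometres:
  0.004122 nanometres = 0.004122e3 picometres = 4.122
  0.04661 nanometres = 0.04661e3 picometres = 46.61
  0.003948 nanometres = 0.003948e3 picometres = 3.948
  738800 femtometres = 738800e-3 picometres = 738.8
Sum: 4.122 + 46.61 + 3.948 + 738.8 = 793.48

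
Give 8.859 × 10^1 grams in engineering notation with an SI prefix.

= 88.59 grams; mantissa already in [1, 1000).

88.59 grams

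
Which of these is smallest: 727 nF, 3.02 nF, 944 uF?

3.02 nF

727 nF = 0.000000727 F
3.02 nF = 0.00000000302 F
944 uF = 0.000944 F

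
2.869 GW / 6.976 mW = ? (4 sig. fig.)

(2.869e9) / (6.976e-3) = 0.41127e12

411300000000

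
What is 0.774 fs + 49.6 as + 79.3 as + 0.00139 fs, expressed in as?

In as:
  0.774 fs = 0.774e3 as = 774
  49.6 as → 49.6
  79.3 as → 79.3
  0.00139 fs = 0.00139e3 as = 1.39
Sum: 774 + 49.6 + 79.3 + 1.39 = 904.29

904.29 as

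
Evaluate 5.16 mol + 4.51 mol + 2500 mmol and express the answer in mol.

In mol:
  5.16 mol → 5.16
  4.51 mol → 4.51
  2500 mmol = 2500e-3 mol = 2.5
Sum: 5.16 + 4.51 + 2.5 = 12.17

12.17 mol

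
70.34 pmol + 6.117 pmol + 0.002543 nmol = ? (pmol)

In pmol:
  70.34 pmol → 70.34
  6.117 pmol → 6.117
  0.002543 nmol = 0.002543e3 pmol = 2.543
Sum: 70.34 + 6.117 + 2.543 = 79

79 pmol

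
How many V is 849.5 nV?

0.0000008495 V

nano = 10⁻⁹, (no prefix) = 10⁰; factor is 10⁻⁹.
849.5 × 10⁻⁹ = 0.0000008495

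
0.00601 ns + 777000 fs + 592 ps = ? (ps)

In ps:
  0.00601 ns = 0.00601e3 ps = 6.01
  777000 fs = 777000e-3 ps = 777
  592 ps → 592
Sum: 6.01 + 777 + 592 = 1375.01

1375.01 ps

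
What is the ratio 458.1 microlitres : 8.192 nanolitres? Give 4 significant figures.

(458.1 × 10⁻⁶) / (8.192 × 10⁻⁹) = 55.92 × 10³

55920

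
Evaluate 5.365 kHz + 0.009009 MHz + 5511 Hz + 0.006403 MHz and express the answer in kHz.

In kHz:
  5.365 kHz → 5.365
  0.009009 MHz = 0.009009e3 kHz = 9.009
  5511 Hz = 5511e-3 kHz = 5.511
  0.006403 MHz = 0.006403e3 kHz = 6.403
Sum: 5.365 + 9.009 + 5.511 + 6.403 = 26.288

26.288 kHz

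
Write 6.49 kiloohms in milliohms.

kilo = 1e3, milli = 1e-3; factor is 1e6.
6.49 × 1e6 = 6490000

6490000 milliohms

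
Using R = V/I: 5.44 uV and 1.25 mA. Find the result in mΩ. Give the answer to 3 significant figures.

4.35 mΩ

(5.44 × 10^-6) / (1.25 × 10^-3) = 4.352 × 10^-3 Ω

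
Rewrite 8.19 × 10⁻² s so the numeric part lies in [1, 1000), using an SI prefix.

81.9 ms

= 81.9 × 10⁻³ s; 10⁻³ is milli.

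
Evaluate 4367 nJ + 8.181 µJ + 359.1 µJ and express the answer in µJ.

371.648 µJ

In µJ:
  4367 nJ = 4367 × 10^-3 µJ = 4.367
  8.181 µJ → 8.181
  359.1 µJ → 359.1
Sum: 4.367 + 8.181 + 359.1 = 371.648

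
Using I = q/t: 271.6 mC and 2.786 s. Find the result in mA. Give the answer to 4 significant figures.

(271.6 × 10⁻³) / (2.786) = 97.4874 × 10⁻³ A

97.49 mA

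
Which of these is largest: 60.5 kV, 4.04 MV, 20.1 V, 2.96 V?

60.5 kV = 60500 V
4.04 MV = 4040000 V
20.1 V = 20.1 V
2.96 V = 2.96 V

4.04 MV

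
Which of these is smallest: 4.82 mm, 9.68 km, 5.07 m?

4.82 mm = 0.00482 m
9.68 km = 9680 m
5.07 m = 5.07 m

4.82 mm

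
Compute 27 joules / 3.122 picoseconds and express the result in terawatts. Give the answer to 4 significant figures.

(27) / (3.122 × 10^-12) = 8.6483 × 10^12 W

8.648 terawatts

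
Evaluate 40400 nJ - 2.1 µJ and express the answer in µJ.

In µJ:
  40400 nJ = 40400 × 10⁻³ µJ = 40.4
  2.1 µJ → 2.1
Difference: 40.4 - 2.1 = 38.3

38.3 µJ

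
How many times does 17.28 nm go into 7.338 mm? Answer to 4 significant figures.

(7.338 × 10^-3) / (17.28 × 10^-9) = 0.42465 × 10^6

424700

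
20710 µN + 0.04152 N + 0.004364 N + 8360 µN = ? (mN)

74.954 mN

In mN:
  20710 µN = 20710 × 10⁻³ mN = 20.71
  0.04152 N = 0.04152 × 10³ mN = 41.52
  0.004364 N = 0.004364 × 10³ mN = 4.364
  8360 µN = 8360 × 10⁻³ mN = 8.36
Sum: 20.71 + 41.52 + 4.364 + 8.36 = 74.954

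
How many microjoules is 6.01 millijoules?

milli = 10^-3, micro = 10^-6; factor is 10^3.
6.01 × 10^3 = 6010

6010 microjoules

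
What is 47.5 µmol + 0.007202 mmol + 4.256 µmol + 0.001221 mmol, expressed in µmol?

60.179 µmol

In µmol:
  47.5 µmol → 47.5
  0.007202 mmol = 0.007202e3 µmol = 7.202
  4.256 µmol → 4.256
  0.001221 mmol = 0.001221e3 µmol = 1.221
Sum: 47.5 + 7.202 + 4.256 + 1.221 = 60.179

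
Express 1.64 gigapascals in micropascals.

giga = 10^9, micro = 10^-6; factor is 10^15.
1.64 × 10^15 = 1640000000000000

1640000000000000 micropascals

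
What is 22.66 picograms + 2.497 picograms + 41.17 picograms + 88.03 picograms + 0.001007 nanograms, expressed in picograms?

In picograms:
  22.66 picograms → 22.66
  2.497 picograms → 2.497
  41.17 picograms → 41.17
  88.03 picograms → 88.03
  0.001007 nanograms = 0.001007e3 picograms = 1.007
Sum: 22.66 + 2.497 + 41.17 + 88.03 + 1.007 = 155.364

155.364 picograms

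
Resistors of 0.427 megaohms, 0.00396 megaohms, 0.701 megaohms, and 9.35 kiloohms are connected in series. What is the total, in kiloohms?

In kiloohms:
  0.427 megaohms = 0.427 × 10³ kiloohms = 427
  0.00396 megaohms = 0.00396 × 10³ kiloohms = 3.96
  0.701 megaohms = 0.701 × 10³ kiloohms = 701
  9.35 kiloohms → 9.35
Sum: 427 + 3.96 + 701 + 9.35 = 1141.31

1141.31 kiloohms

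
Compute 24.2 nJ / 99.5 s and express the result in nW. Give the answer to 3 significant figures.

(24.2 × 10^-9) / (99.5) = 0.24322 × 10^-9 W

0.243 nW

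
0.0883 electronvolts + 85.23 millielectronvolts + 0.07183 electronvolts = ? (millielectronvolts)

In millielectronvolts:
  0.0883 electronvolts = 0.0883e3 millielectronvolts = 88.3
  85.23 millielectronvolts → 85.23
  0.07183 electronvolts = 0.07183e3 millielectronvolts = 71.83
Sum: 88.3 + 85.23 + 71.83 = 245.36

245.36 millielectronvolts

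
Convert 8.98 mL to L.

0.00898 L

milli = 10^-3, (no prefix) = 10^0; factor is 10^-3.
8.98 × 10^-3 = 0.00898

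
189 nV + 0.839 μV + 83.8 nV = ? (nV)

1111.8 nV

In nV:
  189 nV → 189
  0.839 μV = 0.839e3 nV = 839
  83.8 nV → 83.8
Sum: 189 + 839 + 83.8 = 1111.8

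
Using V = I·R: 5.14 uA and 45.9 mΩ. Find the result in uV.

5.14 × 10⁻⁶ × 45.9 × 10⁻³ = 235.926 × 10⁻⁹ V

0.235926 uV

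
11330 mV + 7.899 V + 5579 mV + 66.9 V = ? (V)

91.708 V

In V:
  11330 mV = 11330e-3 V = 11.33
  7.899 V → 7.899
  5579 mV = 5579e-3 V = 5.579
  66.9 V → 66.9
Sum: 11.33 + 7.899 + 5.579 + 66.9 = 91.708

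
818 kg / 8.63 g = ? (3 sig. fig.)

(818e3) / (8.63) = 94.79e3

94800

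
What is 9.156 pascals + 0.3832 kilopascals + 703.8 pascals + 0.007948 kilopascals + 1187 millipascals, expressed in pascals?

1105.291 pascals

In pascals:
  9.156 pascals → 9.156
  0.3832 kilopascals = 0.3832 × 10³ pascals = 383.2
  703.8 pascals → 703.8
  0.007948 kilopascals = 0.007948 × 10³ pascals = 7.948
  1187 millipascals = 1187 × 10⁻³ pascals = 1.187
Sum: 9.156 + 383.2 + 703.8 + 7.948 + 1.187 = 1105.291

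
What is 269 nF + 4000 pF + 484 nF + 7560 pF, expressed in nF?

764.56 nF

In nF:
  269 nF → 269
  4000 pF = 4000e-3 nF = 4
  484 nF → 484
  7560 pF = 7560e-3 nF = 7.56
Sum: 269 + 4 + 484 + 7.56 = 764.56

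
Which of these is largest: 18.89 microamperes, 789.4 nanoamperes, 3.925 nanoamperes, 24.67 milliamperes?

18.89 microamperes = 0.00001889 amperes
789.4 nanoamperes = 0.0000007894 amperes
3.925 nanoamperes = 0.000000003925 amperes
24.67 milliamperes = 0.02467 amperes

24.67 milliamperes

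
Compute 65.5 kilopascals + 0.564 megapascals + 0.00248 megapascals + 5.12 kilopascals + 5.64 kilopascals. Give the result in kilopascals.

642.74 kilopascals

In kilopascals:
  65.5 kilopascals → 65.5
  0.564 megapascals = 0.564 × 10³ kilopascals = 564
  0.00248 megapascals = 0.00248 × 10³ kilopascals = 2.48
  5.12 kilopascals → 5.12
  5.64 kilopascals → 5.64
Sum: 65.5 + 564 + 2.48 + 5.12 + 5.64 = 642.74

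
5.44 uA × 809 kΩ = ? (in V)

5.44 × 10^-6 × 809 × 10^3 = 4400.96 × 10^-3 V

4.40096 V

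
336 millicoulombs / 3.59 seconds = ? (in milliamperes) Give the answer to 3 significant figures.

93.6 milliamperes

(336 × 10⁻³) / (3.59) = 93.593 × 10⁻³ A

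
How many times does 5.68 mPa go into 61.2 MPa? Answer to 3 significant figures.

10800000000

(61.2 × 10⁶) / (5.68 × 10⁻³) = 10.77 × 10⁹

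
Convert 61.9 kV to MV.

0.0619 MV

kilo = 10^3, mega = 10^6; factor is 10^-3.
61.9 × 10^-3 = 0.0619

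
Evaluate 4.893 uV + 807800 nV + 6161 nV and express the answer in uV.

In uV:
  4.893 uV → 4.893
  807800 nV = 807800 × 10^-3 uV = 807.8
  6161 nV = 6161 × 10^-3 uV = 6.161
Sum: 4.893 + 807.8 + 6.161 = 818.854

818.854 uV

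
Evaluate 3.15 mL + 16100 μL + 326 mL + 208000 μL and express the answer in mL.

553.25 mL

In mL:
  3.15 mL → 3.15
  16100 μL = 16100 × 10^-3 mL = 16.1
  326 mL → 326
  208000 μL = 208000 × 10^-3 mL = 208
Sum: 3.15 + 16.1 + 326 + 208 = 553.25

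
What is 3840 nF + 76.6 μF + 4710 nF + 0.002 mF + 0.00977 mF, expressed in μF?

96.92 μF

In μF:
  3840 nF = 3840 × 10^-3 μF = 3.84
  76.6 μF → 76.6
  4710 nF = 4710 × 10^-3 μF = 4.71
  0.002 mF = 0.002 × 10^3 μF = 2
  0.00977 mF = 0.00977 × 10^3 μF = 9.77
Sum: 3.84 + 76.6 + 4.71 + 2 + 9.77 = 96.92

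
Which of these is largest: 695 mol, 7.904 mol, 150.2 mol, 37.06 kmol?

695 mol = 695 mol
7.904 mol = 7.904 mol
150.2 mol = 150.2 mol
37.06 kmol = 37060 mol

37.06 kmol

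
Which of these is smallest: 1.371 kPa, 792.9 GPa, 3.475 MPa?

1.371 kPa = 1371 Pa
792.9 GPa = 792900000000 Pa
3.475 MPa = 3475000 Pa

1.371 kPa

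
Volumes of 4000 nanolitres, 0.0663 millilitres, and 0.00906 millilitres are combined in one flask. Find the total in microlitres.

In microlitres:
  4000 nanolitres = 4000e-3 microlitres = 4
  0.0663 millilitres = 0.0663e3 microlitres = 66.3
  0.00906 millilitres = 0.00906e3 microlitres = 9.06
Sum: 4 + 66.3 + 9.06 = 79.36

79.36 microlitres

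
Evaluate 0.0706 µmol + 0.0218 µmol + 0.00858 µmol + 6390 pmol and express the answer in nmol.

In nmol:
  0.0706 µmol = 0.0706e3 nmol = 70.6
  0.0218 µmol = 0.0218e3 nmol = 21.8
  0.00858 µmol = 0.00858e3 nmol = 8.58
  6390 pmol = 6390e-3 nmol = 6.39
Sum: 70.6 + 21.8 + 8.58 + 6.39 = 107.37

107.37 nmol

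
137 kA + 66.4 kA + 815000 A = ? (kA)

In kA:
  137 kA → 137
  66.4 kA → 66.4
  815000 A = 815000 × 10^-3 kA = 815
Sum: 137 + 66.4 + 815 = 1018.4

1018.4 kA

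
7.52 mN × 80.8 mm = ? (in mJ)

0.607616 mJ

7.52 × 10^-3 × 80.8 × 10^-3 = 607.616 × 10^-6 J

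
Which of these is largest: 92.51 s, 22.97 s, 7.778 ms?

92.51 s = 92.51 s
22.97 s = 22.97 s
7.778 ms = 0.007778 s

92.51 s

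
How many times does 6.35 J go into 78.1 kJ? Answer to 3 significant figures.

12300

(78.1 × 10^3) / (6.35) = 12.3 × 10^3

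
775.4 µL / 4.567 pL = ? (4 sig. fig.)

169800000

(775.4 × 10^-6) / (4.567 × 10^-12) = 169.78 × 10^6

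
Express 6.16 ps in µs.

0.00000616 µs

pico = 10^-12, micro = 10^-6; factor is 10^-6.
6.16 × 10^-6 = 0.00000616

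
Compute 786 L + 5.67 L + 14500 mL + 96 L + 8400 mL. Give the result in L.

910.57 L

In L:
  786 L → 786
  5.67 L → 5.67
  14500 mL = 14500e-3 L = 14.5
  96 L → 96
  8400 mL = 8400e-3 L = 8.4
Sum: 786 + 5.67 + 14.5 + 96 + 8.4 = 910.57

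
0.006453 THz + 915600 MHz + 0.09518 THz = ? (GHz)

1017.233 GHz

In GHz:
  0.006453 THz = 0.006453 × 10³ GHz = 6.453
  915600 MHz = 915600 × 10⁻³ GHz = 915.6
  0.09518 THz = 0.09518 × 10³ GHz = 95.18
Sum: 6.453 + 915.6 + 95.18 = 1017.233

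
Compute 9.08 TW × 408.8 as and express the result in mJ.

3.711904 mJ

9.08e12 × 408.8e-18 = 3711.904e-6 J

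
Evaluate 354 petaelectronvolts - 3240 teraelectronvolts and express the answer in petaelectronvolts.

In petaelectronvolts:
  354 petaelectronvolts → 354
  3240 teraelectronvolts = 3240 × 10^-3 petaelectronvolts = 3.24
Difference: 354 - 3.24 = 350.76

350.76 petaelectronvolts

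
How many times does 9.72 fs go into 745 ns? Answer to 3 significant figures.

76600000

(745e-9) / (9.72e-15) = 76.65e6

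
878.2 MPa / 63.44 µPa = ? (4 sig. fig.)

(878.2e6) / (63.44e-6) = 13.843e12

13840000000000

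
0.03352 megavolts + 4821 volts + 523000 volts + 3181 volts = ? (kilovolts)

564.522 kilovolts

In kilovolts:
  0.03352 megavolts = 0.03352 × 10^3 kilovolts = 33.52
  4821 volts = 4821 × 10^-3 kilovolts = 4.821
  523000 volts = 523000 × 10^-3 kilovolts = 523
  3181 volts = 3181 × 10^-3 kilovolts = 3.181
Sum: 33.52 + 4.821 + 523 + 3.181 = 564.522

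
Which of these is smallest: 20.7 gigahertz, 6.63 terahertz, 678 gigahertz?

20.7 gigahertz

20.7 gigahertz = 20700000000 hertz
6.63 terahertz = 6630000000000 hertz
678 gigahertz = 678000000000 hertz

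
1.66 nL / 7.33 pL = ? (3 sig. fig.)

(1.66e-9) / (7.33e-12) = 0.2265e3

226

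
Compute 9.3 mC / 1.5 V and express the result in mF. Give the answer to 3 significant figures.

6.20 mF

(9.3e-3) / (1.5) = 6.2e-3 F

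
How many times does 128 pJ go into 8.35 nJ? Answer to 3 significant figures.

(8.35 × 10⁻⁹) / (128 × 10⁻¹²) = 0.06523 × 10³

65.2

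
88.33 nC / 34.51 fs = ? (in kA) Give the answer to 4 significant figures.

2560 kA

(88.33 × 10⁻⁹) / (34.51 × 10⁻¹⁵) = 2.55955 × 10⁶ A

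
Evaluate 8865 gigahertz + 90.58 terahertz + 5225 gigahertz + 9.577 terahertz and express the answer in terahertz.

In terahertz:
  8865 gigahertz = 8865 × 10^-3 terahertz = 8.865
  90.58 terahertz → 90.58
  5225 gigahertz = 5225 × 10^-3 terahertz = 5.225
  9.577 terahertz → 9.577
Sum: 8.865 + 90.58 + 5.225 + 9.577 = 114.247

114.247 terahertz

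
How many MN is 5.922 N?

(no prefix) = 10^0, mega = 10^6; factor is 10^-6.
5.922 × 10^-6 = 0.000005922

0.000005922 MN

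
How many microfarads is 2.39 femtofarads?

0.00000000239 microfarads

femto = 10⁻¹⁵, micro = 10⁻⁶; factor is 10⁻⁹.
2.39 × 10⁻⁹ = 0.00000000239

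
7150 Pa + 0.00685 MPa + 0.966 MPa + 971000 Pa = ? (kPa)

In kPa:
  7150 Pa = 7150e-3 kPa = 7.15
  0.00685 MPa = 0.00685e3 kPa = 6.85
  0.966 MPa = 0.966e3 kPa = 966
  971000 Pa = 971000e-3 kPa = 971
Sum: 7.15 + 6.85 + 966 + 971 = 1951

1951 kPa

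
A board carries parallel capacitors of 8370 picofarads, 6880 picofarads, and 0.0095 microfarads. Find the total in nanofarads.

24.75 nanofarads

In nanofarads:
  8370 picofarads = 8370 × 10⁻³ nanofarads = 8.37
  6880 picofarads = 6880 × 10⁻³ nanofarads = 6.88
  0.0095 microfarads = 0.0095 × 10³ nanofarads = 9.5
Sum: 8.37 + 6.88 + 9.5 = 24.75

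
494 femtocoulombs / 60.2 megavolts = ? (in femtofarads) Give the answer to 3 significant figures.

(494e-15) / (60.2e6) = 8.206e-21 F

0.00000821 femtofarads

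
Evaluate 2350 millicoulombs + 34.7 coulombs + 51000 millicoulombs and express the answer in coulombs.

In coulombs:
  2350 millicoulombs = 2350 × 10^-3 coulombs = 2.35
  34.7 coulombs → 34.7
  51000 millicoulombs = 51000 × 10^-3 coulombs = 51
Sum: 2.35 + 34.7 + 51 = 88.05

88.05 coulombs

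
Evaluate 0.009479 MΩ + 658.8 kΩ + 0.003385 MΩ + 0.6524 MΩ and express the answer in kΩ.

In kΩ:
  0.009479 MΩ = 0.009479e3 kΩ = 9.479
  658.8 kΩ → 658.8
  0.003385 MΩ = 0.003385e3 kΩ = 3.385
  0.6524 MΩ = 0.6524e3 kΩ = 652.4
Sum: 9.479 + 658.8 + 3.385 + 652.4 = 1324.064

1324.064 kΩ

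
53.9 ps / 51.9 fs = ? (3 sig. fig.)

1040

(53.9 × 10^-12) / (51.9 × 10^-15) = 1.039 × 10^3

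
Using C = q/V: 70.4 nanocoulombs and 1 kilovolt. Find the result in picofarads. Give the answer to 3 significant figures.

70.4 picofarads

(70.4e-9) / (1e3) = 70.4e-12 F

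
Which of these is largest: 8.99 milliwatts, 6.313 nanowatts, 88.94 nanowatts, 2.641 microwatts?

8.99 milliwatts

8.99 milliwatts = 0.00899 watts
6.313 nanowatts = 0.000000006313 watts
88.94 nanowatts = 0.00000008894 watts
2.641 microwatts = 0.000002641 watts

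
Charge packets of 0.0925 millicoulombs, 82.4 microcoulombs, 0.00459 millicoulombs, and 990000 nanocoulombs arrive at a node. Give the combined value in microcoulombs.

In microcoulombs:
  0.0925 millicoulombs = 0.0925e3 microcoulombs = 92.5
  82.4 microcoulombs → 82.4
  0.00459 millicoulombs = 0.00459e3 microcoulombs = 4.59
  990000 nanocoulombs = 990000e-3 microcoulombs = 990
Sum: 92.5 + 82.4 + 4.59 + 990 = 1169.49

1169.49 microcoulombs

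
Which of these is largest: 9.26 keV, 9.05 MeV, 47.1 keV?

9.05 MeV

9.26 keV = 9260 eV
9.05 MeV = 9050000 eV
47.1 keV = 47100 eV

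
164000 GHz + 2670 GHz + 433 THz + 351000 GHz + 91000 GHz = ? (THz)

In THz:
  164000 GHz = 164000 × 10^-3 THz = 164
  2670 GHz = 2670 × 10^-3 THz = 2.67
  433 THz → 433
  351000 GHz = 351000 × 10^-3 THz = 351
  91000 GHz = 91000 × 10^-3 THz = 91
Sum: 164 + 2.67 + 433 + 351 + 91 = 1041.67

1041.67 THz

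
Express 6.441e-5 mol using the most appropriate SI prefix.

= 64.41e-6 mol; 1e-6 is micro.

64.41 umol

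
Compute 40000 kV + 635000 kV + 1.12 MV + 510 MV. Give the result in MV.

1186.12 MV

In MV:
  40000 kV = 40000 × 10^-3 MV = 40
  635000 kV = 635000 × 10^-3 MV = 635
  1.12 MV → 1.12
  510 MV → 510
Sum: 40 + 635 + 1.12 + 510 = 1186.12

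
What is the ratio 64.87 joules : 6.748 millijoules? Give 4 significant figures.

9613

(64.87) / (6.748 × 10^-3) = 9.6132 × 10^3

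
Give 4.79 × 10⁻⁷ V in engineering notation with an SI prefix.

479 nV

= 479 × 10⁻⁹ V; 10⁻⁹ is nano.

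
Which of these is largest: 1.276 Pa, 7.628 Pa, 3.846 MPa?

1.276 Pa = 1.276 Pa
7.628 Pa = 7.628 Pa
3.846 MPa = 3846000 Pa

3.846 MPa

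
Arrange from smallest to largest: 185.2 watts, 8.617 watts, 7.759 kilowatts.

8.617 watts < 185.2 watts < 7.759 kilowatts

185.2 watts = 185.2 watts
8.617 watts = 8.617 watts
7.759 kilowatts = 7759 watts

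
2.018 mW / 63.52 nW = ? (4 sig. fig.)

31770

(2.018 × 10^-3) / (63.52 × 10^-9) = 0.03177 × 10^6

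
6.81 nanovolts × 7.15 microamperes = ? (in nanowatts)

6.81 × 10^-9 × 7.15 × 10^-6 = 48.6915 × 10^-15 W

0.0000486915 nanowatts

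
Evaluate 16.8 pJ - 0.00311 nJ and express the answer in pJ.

In pJ:
  16.8 pJ → 16.8
  0.00311 nJ = 0.00311 × 10³ pJ = 3.11
Difference: 16.8 - 3.11 = 13.69

13.69 pJ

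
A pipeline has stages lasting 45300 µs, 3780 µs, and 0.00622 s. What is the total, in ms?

55.3 ms

In ms:
  45300 µs = 45300 × 10⁻³ ms = 45.3
  3780 µs = 3780 × 10⁻³ ms = 3.78
  0.00622 s = 0.00622 × 10³ ms = 6.22
Sum: 45.3 + 3.78 + 6.22 = 55.3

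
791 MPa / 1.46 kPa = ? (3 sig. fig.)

542000

(791e6) / (1.46e3) = 541.8e3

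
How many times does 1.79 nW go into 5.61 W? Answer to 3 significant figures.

3130000000

(5.61) / (1.79e-9) = 3.134e9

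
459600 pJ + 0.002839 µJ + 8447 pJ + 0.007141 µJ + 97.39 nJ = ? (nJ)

In nJ:
  459600 pJ = 459600 × 10⁻³ nJ = 459.6
  0.002839 µJ = 0.002839 × 10³ nJ = 2.839
  8447 pJ = 8447 × 10⁻³ nJ = 8.447
  0.007141 µJ = 0.007141 × 10³ nJ = 7.141
  97.39 nJ → 97.39
Sum: 459.6 + 2.839 + 8.447 + 7.141 + 97.39 = 575.417

575.417 nJ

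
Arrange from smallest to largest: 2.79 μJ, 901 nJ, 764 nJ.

2.79 μJ = 0.00000279 J
901 nJ = 0.000000901 J
764 nJ = 0.000000764 J

764 nJ < 901 nJ < 2.79 μJ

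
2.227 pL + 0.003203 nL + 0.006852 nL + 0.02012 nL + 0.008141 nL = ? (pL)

In pL:
  2.227 pL → 2.227
  0.003203 nL = 0.003203 × 10^3 pL = 3.203
  0.006852 nL = 0.006852 × 10^3 pL = 6.852
  0.02012 nL = 0.02012 × 10^3 pL = 20.12
  0.008141 nL = 0.008141 × 10^3 pL = 8.141
Sum: 2.227 + 3.203 + 6.852 + 20.12 + 8.141 = 40.543

40.543 pL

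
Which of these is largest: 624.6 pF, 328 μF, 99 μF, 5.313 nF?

328 μF

624.6 pF = 0.0000000006246 F
328 μF = 0.000328 F
99 μF = 0.000099 F
5.313 nF = 0.000000005313 F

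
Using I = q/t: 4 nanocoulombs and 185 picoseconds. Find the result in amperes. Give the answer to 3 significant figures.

(4 × 10^-9) / (185 × 10^-12) = 0.021622 × 10^3 A

21.6 amperes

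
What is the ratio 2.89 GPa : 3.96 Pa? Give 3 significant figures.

(2.89 × 10⁹) / (3.96) = 0.7298 × 10⁹

730000000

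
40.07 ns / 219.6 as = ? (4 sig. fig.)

182500000

(40.07 × 10⁻⁹) / (219.6 × 10⁻¹⁸) = 0.18247 × 10⁹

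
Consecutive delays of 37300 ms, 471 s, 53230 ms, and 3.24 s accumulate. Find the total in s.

564.77 s

In s:
  37300 ms = 37300e-3 s = 37.3
  471 s → 471
  53230 ms = 53230e-3 s = 53.23
  3.24 s → 3.24
Sum: 37.3 + 471 + 53.23 + 3.24 = 564.77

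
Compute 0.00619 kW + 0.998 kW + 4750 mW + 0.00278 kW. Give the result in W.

1011.72 W

In W:
  0.00619 kW = 0.00619e3 W = 6.19
  0.998 kW = 0.998e3 W = 998
  4750 mW = 4750e-3 W = 4.75
  0.00278 kW = 0.00278e3 W = 2.78
Sum: 6.19 + 998 + 4.75 + 2.78 = 1011.72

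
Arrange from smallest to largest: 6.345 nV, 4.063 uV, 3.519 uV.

6.345 nV < 3.519 uV < 4.063 uV

6.345 nV = 0.000000006345 V
4.063 uV = 0.000004063 V
3.519 uV = 0.000003519 V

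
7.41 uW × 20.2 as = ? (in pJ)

0.000000000149682 pJ

7.41 × 10⁻⁶ × 20.2 × 10⁻¹⁸ = 149.682 × 10⁻²⁴ J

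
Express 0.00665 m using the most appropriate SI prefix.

= 6.65 × 10^-3 m; 10^-3 is milli.

6.65 mm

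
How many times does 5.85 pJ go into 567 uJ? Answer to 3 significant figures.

(567 × 10^-6) / (5.85 × 10^-12) = 96.92 × 10^6

96900000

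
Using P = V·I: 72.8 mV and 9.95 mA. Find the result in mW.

0.72436 mW

72.8 × 10⁻³ × 9.95 × 10⁻³ = 724.36 × 10⁻⁶ W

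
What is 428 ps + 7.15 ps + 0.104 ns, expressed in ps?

In ps:
  428 ps → 428
  7.15 ps → 7.15
  0.104 ns = 0.104 × 10³ ps = 104
Sum: 428 + 7.15 + 104 = 539.15

539.15 ps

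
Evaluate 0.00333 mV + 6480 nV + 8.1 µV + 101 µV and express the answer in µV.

In µV:
  0.00333 mV = 0.00333 × 10^3 µV = 3.33
  6480 nV = 6480 × 10^-3 µV = 6.48
  8.1 µV → 8.1
  101 µV → 101
Sum: 3.33 + 6.48 + 8.1 + 101 = 118.91

118.91 µV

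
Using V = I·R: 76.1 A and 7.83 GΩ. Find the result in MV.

595863 MV

76.1 × 7.83 × 10^9 = 595.863 × 10^9 V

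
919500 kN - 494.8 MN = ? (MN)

In MN:
  919500 kN = 919500 × 10^-3 MN = 919.5
  494.8 MN → 494.8
Difference: 919.5 - 494.8 = 424.7

424.7 MN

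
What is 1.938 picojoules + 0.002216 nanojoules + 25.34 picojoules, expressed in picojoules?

In picojoules:
  1.938 picojoules → 1.938
  0.002216 nanojoules = 0.002216 × 10^3 picojoules = 2.216
  25.34 picojoules → 25.34
Sum: 1.938 + 2.216 + 25.34 = 29.494

29.494 picojoules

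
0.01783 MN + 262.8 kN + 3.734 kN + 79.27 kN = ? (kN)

363.634 kN

In kN:
  0.01783 MN = 0.01783 × 10^3 kN = 17.83
  262.8 kN → 262.8
  3.734 kN → 3.734
  79.27 kN → 79.27
Sum: 17.83 + 262.8 + 3.734 + 79.27 = 363.634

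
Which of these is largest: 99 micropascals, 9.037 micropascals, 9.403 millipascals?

99 micropascals = 0.000099 pascals
9.037 micropascals = 0.000009037 pascals
9.403 millipascals = 0.009403 pascals

9.403 millipascals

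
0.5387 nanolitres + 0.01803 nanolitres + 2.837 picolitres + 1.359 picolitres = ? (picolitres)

560.926 picolitres

In picolitres:
  0.5387 nanolitres = 0.5387 × 10^3 picolitres = 538.7
  0.01803 nanolitres = 0.01803 × 10^3 picolitres = 18.03
  2.837 picolitres → 2.837
  1.359 picolitres → 1.359
Sum: 538.7 + 18.03 + 2.837 + 1.359 = 560.926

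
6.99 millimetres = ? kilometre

milli = 10⁻³, kilo = 10³; factor is 10⁻⁶.
6.99 × 10⁻⁶ = 0.00000699

0.00000699 kilometres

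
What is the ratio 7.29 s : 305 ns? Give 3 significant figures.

(7.29) / (305 × 10⁻⁹) = 0.0239 × 10⁹

23900000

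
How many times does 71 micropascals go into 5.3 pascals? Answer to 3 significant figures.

(5.3) / (71e-6) = 0.07465e6

74600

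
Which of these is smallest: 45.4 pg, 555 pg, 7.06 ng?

45.4 pg

45.4 pg = 0.0000000000454 g
555 pg = 0.000000000555 g
7.06 ng = 0.00000000706 g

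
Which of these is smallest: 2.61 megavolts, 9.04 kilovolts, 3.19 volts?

2.61 megavolts = 2610000 volts
9.04 kilovolts = 9040 volts
3.19 volts = 3.19 volts

3.19 volts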